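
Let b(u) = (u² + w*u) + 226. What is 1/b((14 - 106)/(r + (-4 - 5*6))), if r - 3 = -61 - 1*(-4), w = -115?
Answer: 484/51723 ≈ 0.0093575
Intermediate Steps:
r = -54 (r = 3 + (-61 - 1*(-4)) = 3 + (-61 + 4) = 3 - 57 = -54)
b(u) = 226 + u² - 115*u (b(u) = (u² - 115*u) + 226 = 226 + u² - 115*u)
1/b((14 - 106)/(r + (-4 - 5*6))) = 1/(226 + ((14 - 106)/(-54 + (-4 - 5*6)))² - 115*(14 - 106)/(-54 + (-4 - 5*6))) = 1/(226 + (-92/(-54 + (-4 - 30)))² - (-10580)/(-54 + (-4 - 30))) = 1/(226 + (-92/(-54 - 34))² - (-10580)/(-54 - 34)) = 1/(226 + (-92/(-88))² - (-10580)/(-88)) = 1/(226 + (-92*(-1/88))² - (-10580)*(-1)/88) = 1/(226 + (23/22)² - 115*23/22) = 1/(226 + 529/484 - 2645/22) = 1/(51723/484) = 484/51723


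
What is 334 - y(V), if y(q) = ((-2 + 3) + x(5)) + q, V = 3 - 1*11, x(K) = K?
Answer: 336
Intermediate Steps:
V = -8 (V = 3 - 11 = -8)
y(q) = 6 + q (y(q) = ((-2 + 3) + 5) + q = (1 + 5) + q = 6 + q)
334 - y(V) = 334 - (6 - 8) = 334 - 1*(-2) = 334 + 2 = 336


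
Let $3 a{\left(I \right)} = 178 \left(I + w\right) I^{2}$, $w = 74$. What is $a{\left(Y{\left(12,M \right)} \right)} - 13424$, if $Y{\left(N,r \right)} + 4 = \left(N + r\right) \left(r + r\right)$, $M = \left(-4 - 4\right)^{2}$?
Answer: $54970043791824$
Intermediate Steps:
$M = 64$ ($M = \left(-8\right)^{2} = 64$)
$Y{\left(N,r \right)} = -4 + 2 r \left(N + r\right)$ ($Y{\left(N,r \right)} = -4 + \left(N + r\right) \left(r + r\right) = -4 + \left(N + r\right) 2 r = -4 + 2 r \left(N + r\right)$)
$a{\left(I \right)} = \frac{I^{2} \left(13172 + 178 I\right)}{3}$ ($a{\left(I \right)} = \frac{178 \left(I + 74\right) I^{2}}{3} = \frac{178 \left(74 + I\right) I^{2}}{3} = \frac{\left(13172 + 178 I\right) I^{2}}{3} = \frac{I^{2} \left(13172 + 178 I\right)}{3}$)
$a{\left(Y{\left(12,M \right)} \right)} - 13424 = \frac{178 \left(-4 + 2 \cdot 64^{2} + 2 \cdot 12 \cdot 64\right)^{2} \left(74 + \left(-4 + 2 \cdot 64^{2} + 2 \cdot 12 \cdot 64\right)\right)}{3} - 13424 = \frac{178 \left(-4 + 2 \cdot 4096 + 1536\right)^{2} \left(74 + \left(-4 + 2 \cdot 4096 + 1536\right)\right)}{3} - 13424 = \frac{178 \left(-4 + 8192 + 1536\right)^{2} \left(74 + \left(-4 + 8192 + 1536\right)\right)}{3} - 13424 = \frac{178 \cdot 9724^{2} \left(74 + 9724\right)}{3} - 13424 = \frac{178}{3} \cdot 94556176 \cdot 9798 - 13424 = 54970043805248 - 13424 = 54970043791824$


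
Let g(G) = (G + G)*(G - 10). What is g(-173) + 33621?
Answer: 96939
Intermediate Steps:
g(G) = 2*G*(-10 + G) (g(G) = (2*G)*(-10 + G) = 2*G*(-10 + G))
g(-173) + 33621 = 2*(-173)*(-10 - 173) + 33621 = 2*(-173)*(-183) + 33621 = 63318 + 33621 = 96939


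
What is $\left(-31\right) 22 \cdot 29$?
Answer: $-19778$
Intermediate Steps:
$\left(-31\right) 22 \cdot 29 = \left(-682\right) 29 = -19778$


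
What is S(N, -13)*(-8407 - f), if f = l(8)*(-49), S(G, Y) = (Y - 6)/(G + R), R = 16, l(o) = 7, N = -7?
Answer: 17024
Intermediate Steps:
S(G, Y) = (-6 + Y)/(16 + G) (S(G, Y) = (Y - 6)/(G + 16) = (-6 + Y)/(16 + G))
f = -343 (f = 7*(-49) = -343)
S(N, -13)*(-8407 - f) = ((-6 - 13)/(16 - 7))*(-8407 - 1*(-343)) = (-19/9)*(-8407 + 343) = ((1/9)*(-19))*(-8064) = -19/9*(-8064) = 17024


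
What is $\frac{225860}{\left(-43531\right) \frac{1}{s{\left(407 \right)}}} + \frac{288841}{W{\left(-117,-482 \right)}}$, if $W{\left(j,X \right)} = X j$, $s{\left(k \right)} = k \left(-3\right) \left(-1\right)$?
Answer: $- \frac{15539485196069}{2454887214} \approx -6330.0$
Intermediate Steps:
$s{\left(k \right)} = 3 k$ ($s{\left(k \right)} = - 3 k \left(-1\right) = 3 k$)
$\frac{225860}{\left(-43531\right) \frac{1}{s{\left(407 \right)}}} + \frac{288841}{W{\left(-117,-482 \right)}} = \frac{225860}{\left(-43531\right) \frac{1}{3 \cdot 407}} + \frac{288841}{\left(-482\right) \left(-117\right)} = \frac{225860}{\left(-43531\right) \frac{1}{1221}} + \frac{288841}{56394} = \frac{225860}{\left(-43531\right) \frac{1}{1221}} + 288841 \cdot \frac{1}{56394} = \frac{225860}{- \frac{43531}{1221}} + \frac{288841}{56394} = 225860 \left(- \frac{1221}{43531}\right) + \frac{288841}{56394} = - \frac{275775060}{43531} + \frac{288841}{56394} = - \frac{15539485196069}{2454887214}$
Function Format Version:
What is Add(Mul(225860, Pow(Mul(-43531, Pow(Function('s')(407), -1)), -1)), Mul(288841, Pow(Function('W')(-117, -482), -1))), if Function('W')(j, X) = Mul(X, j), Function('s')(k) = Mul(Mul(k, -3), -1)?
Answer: Rational(-15539485196069, 2454887214) ≈ -6330.0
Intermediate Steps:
Function('s')(k) = Mul(3, k) (Function('s')(k) = Mul(Mul(-3, k), -1) = Mul(3, k))
Add(Mul(225860, Pow(Mul(-43531, Pow(Function('s')(407), -1)), -1)), Mul(288841, Pow(Function('W')(-117, -482), -1))) = Add(Mul(225860, Pow(Mul(-43531, Pow(Mul(3, 407), -1)), -1)), Mul(288841, Pow(Mul(-482, -117), -1))) = Add(Mul(225860, Pow(Mul(-43531, Pow(1221, -1)), -1)), Mul(288841, Pow(56394, -1))) = Add(Mul(225860, Pow(Mul(-43531, Rational(1, 1221)), -1)), Mul(288841, Rational(1, 56394))) = Add(Mul(225860, Pow(Rational(-43531, 1221), -1)), Rational(288841, 56394)) = Add(Mul(225860, Rational(-1221, 43531)), Rational(288841, 56394)) = Add(Rational(-275775060, 43531), Rational(288841, 56394)) = Rational(-15539485196069, 2454887214)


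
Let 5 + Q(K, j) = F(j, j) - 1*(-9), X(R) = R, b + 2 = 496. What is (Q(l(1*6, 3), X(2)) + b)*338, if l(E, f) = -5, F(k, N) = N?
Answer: 169000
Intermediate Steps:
b = 494 (b = -2 + 496 = 494)
Q(K, j) = 4 + j (Q(K, j) = -5 + (j - 1*(-9)) = -5 + (j + 9) = -5 + (9 + j) = 4 + j)
(Q(l(1*6, 3), X(2)) + b)*338 = ((4 + 2) + 494)*338 = (6 + 494)*338 = 500*338 = 169000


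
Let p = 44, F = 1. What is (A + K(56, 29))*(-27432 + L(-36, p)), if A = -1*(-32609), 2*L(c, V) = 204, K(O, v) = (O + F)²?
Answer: -979999140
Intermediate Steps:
K(O, v) = (1 + O)² (K(O, v) = (O + 1)² = (1 + O)²)
L(c, V) = 102 (L(c, V) = (½)*204 = 102)
A = 32609
(A + K(56, 29))*(-27432 + L(-36, p)) = (32609 + (1 + 56)²)*(-27432 + 102) = (32609 + 57²)*(-27330) = (32609 + 3249)*(-27330) = 35858*(-27330) = -979999140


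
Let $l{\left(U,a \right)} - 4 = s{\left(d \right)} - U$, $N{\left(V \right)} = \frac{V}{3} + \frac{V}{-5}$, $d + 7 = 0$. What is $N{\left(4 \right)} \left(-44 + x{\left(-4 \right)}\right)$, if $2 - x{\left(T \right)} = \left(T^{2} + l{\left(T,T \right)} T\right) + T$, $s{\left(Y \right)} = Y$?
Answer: $- \frac{80}{3} \approx -26.667$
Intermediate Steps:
$d = -7$ ($d = -7 + 0 = -7$)
$N{\left(V \right)} = \frac{2 V}{15}$ ($N{\left(V \right)} = V \frac{1}{3} + V \left(- \frac{1}{5}\right) = \frac{V}{3} - \frac{V}{5} = \frac{2 V}{15}$)
$l{\left(U,a \right)} = -3 - U$ ($l{\left(U,a \right)} = 4 - \left(7 + U\right) = -3 - U$)
$x{\left(T \right)} = 2 - T - T^{2} - T \left(-3 - T\right)$ ($x{\left(T \right)} = 2 - \left(\left(T^{2} + \left(-3 - T\right) T\right) + T\right) = 2 - \left(\left(T^{2} + T \left(-3 - T\right)\right) + T\right) = 2 - \left(T + T^{2} + T \left(-3 - T\right)\right) = 2 - T - T^{2} - T \left(-3 - T\right)$)
$N{\left(4 \right)} \left(-44 + x{\left(-4 \right)}\right) = \frac{2}{15} \cdot 4 \left(-44 + \left(2 + 2 \left(-4\right)\right)\right) = \frac{8 \left(-44 + \left(2 - 8\right)\right)}{15} = \frac{8 \left(-44 - 6\right)}{15} = \frac{8}{15} \left(-50\right) = - \frac{80}{3}$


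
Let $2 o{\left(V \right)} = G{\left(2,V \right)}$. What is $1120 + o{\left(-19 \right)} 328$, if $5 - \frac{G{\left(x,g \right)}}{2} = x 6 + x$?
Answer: $-1832$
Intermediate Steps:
$G{\left(x,g \right)} = 10 - 14 x$ ($G{\left(x,g \right)} = 10 - 2 \left(x 6 + x\right) = 10 - 2 \left(6 x + x\right) = 10 - 2 \cdot 7 x = 10 - 14 x$)
$o{\left(V \right)} = -9$ ($o{\left(V \right)} = \frac{10 - 28}{2} = \frac{1}{2} \left(-18\right) = -9$)
$1120 + o{\left(-19 \right)} 328 = 1120 - 2952 = -1832$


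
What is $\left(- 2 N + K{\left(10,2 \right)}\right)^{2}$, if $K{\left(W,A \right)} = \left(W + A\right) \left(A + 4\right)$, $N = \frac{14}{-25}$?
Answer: $\frac{3341584}{625} \approx 5346.5$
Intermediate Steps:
$N = - \frac{14}{25}$ ($N = 14 \left(- \frac{1}{25}\right) = - \frac{14}{25} \approx -0.56$)
$K{\left(W,A \right)} = \left(4 + A\right) \left(A + W\right)$ ($K{\left(W,A \right)} = \left(A + W\right) \left(4 + A\right) = \left(4 + A\right) \left(A + W\right)$)
$\left(- 2 N + K{\left(10,2 \right)}\right)^{2} = \left(\left(-2\right) \left(- \frac{14}{25}\right) + \left(2^{2} + 4 \cdot 2 + 4 \cdot 10 + 2 \cdot 10\right)\right)^{2} = \left(\frac{28}{25} + \left(4 + 8 + 40 + 20\right)\right)^{2} = \left(\frac{28}{25} + 72\right)^{2} = \left(\frac{1828}{25}\right)^{2} = \frac{3341584}{625}$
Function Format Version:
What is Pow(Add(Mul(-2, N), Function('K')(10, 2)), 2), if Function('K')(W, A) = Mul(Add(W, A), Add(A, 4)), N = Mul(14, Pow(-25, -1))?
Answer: Rational(3341584, 625) ≈ 5346.5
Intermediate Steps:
N = Rational(-14, 25) (N = Mul(14, Rational(-1, 25)) = Rational(-14, 25) ≈ -0.56000)
Function('K')(W, A) = Mul(Add(4, A), Add(A, W)) (Function('K')(W, A) = Mul(Add(A, W), Add(4, A)) = Mul(Add(4, A), Add(A, W)))
Pow(Add(Mul(-2, N), Function('K')(10, 2)), 2) = Pow(Add(Mul(-2, Rational(-14, 25)), Add(Pow(2, 2), Mul(4, 2), Mul(4, 10), Mul(2, 10))), 2) = Pow(Add(Rational(28, 25), Add(4, 8, 40, 20)), 2) = Pow(Add(Rational(28, 25), 72), 2) = Pow(Rational(1828, 25), 2) = Rational(3341584, 625)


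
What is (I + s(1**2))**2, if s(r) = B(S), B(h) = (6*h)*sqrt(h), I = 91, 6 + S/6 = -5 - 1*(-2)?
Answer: (91 - 972*I*sqrt(6))**2 ≈ -5.6604e+6 - 4.3332e+5*I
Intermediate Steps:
S = -54 (S = -36 + 6*(-5 - 1*(-2)) = -36 + 6*(-5 + 2) = -36 + 6*(-3) = -36 - 18 = -54)
B(h) = 6*h**(3/2)
s(r) = -972*I*sqrt(6) (s(r) = 6*(-54)**(3/2) = 6*(-162*I*sqrt(6)) = -972*I*sqrt(6))
(I + s(1**2))**2 = (91 - 972*I*sqrt(6))**2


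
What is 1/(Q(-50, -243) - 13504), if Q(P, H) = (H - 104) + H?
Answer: -1/14094 ≈ -7.0952e-5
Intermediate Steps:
Q(P, H) = -104 + 2*H (Q(P, H) = (-104 + H) + H = -104 + 2*H)
1/(Q(-50, -243) - 13504) = 1/((-104 + 2*(-243)) - 13504) = 1/((-104 - 486) - 13504) = 1/(-590 - 13504) = 1/(-14094) = -1/14094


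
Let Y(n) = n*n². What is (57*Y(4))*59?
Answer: 215232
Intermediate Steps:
Y(n) = n³
(57*Y(4))*59 = (57*4³)*59 = (57*64)*59 = 3648*59 = 215232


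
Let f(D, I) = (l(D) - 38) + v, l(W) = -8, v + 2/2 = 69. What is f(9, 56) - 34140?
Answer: -34118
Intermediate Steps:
v = 68 (v = -1 + 69 = 68)
f(D, I) = 22 (f(D, I) = (-8 - 38) + 68 = -46 + 68 = 22)
f(9, 56) - 34140 = 22 - 34140 = -34118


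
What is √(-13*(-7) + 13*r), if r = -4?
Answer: √39 ≈ 6.2450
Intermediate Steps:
√(-13*(-7) + 13*r) = √(-13*(-7) + 13*(-4)) = √(91 - 52) = √39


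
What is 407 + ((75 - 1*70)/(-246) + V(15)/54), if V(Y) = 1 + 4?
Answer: 450629/1107 ≈ 407.07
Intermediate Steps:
V(Y) = 5
407 + ((75 - 1*70)/(-246) + V(15)/54) = 407 + ((75 - 1*70)/(-246) + 5/54) = 407 + ((75 - 70)*(-1/246) + 5*(1/54)) = 407 + (5*(-1/246) + 5/54) = 407 + (-5/246 + 5/54) = 407 + 80/1107 = 450629/1107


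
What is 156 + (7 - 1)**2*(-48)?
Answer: -1572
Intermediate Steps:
156 + (7 - 1)**2*(-48) = 156 + 6**2*(-48) = 156 + 36*(-48) = 156 - 1728 = -1572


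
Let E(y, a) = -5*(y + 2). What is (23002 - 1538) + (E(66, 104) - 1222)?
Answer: 19902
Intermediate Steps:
E(y, a) = -10 - 5*y (E(y, a) = -5*(2 + y) = -10 - 5*y)
(23002 - 1538) + (E(66, 104) - 1222) = (23002 - 1538) + ((-10 - 5*66) - 1222) = 21464 + ((-10 - 330) - 1222) = 21464 + (-340 - 1222) = 21464 - 1562 = 19902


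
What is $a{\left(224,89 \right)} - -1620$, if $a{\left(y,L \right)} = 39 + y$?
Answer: $1883$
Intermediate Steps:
$a{\left(224,89 \right)} - -1620 = \left(39 + 224\right) - -1620 = 263 + 1620 = 1883$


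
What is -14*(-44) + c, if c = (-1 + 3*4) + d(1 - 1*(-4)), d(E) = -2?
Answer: 625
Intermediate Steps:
c = 9 (c = (-1 + 3*4) - 2 = (-1 + 12) - 2 = 11 - 2 = 9)
-14*(-44) + c = -14*(-44) + 9 = 616 + 9 = 625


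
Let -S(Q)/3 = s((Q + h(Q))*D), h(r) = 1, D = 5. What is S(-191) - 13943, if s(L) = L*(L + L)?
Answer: -5428943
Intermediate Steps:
s(L) = 2*L² (s(L) = L*(2*L) = 2*L²)
S(Q) = -6*(5 + 5*Q)² (S(Q) = -6*((Q + 1)*5)² = -6*((1 + Q)*5)² = -6*(5 + 5*Q)²)
S(-191) - 13943 = -150*(1 - 191)² - 13943 = -150*(-190)² - 13943 = -150*36100 - 13943 = -5415000 - 13943 = -5428943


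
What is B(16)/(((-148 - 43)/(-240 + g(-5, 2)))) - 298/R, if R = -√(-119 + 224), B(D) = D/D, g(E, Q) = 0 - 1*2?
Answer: 242/191 + 298*√105/105 ≈ 30.349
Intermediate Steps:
g(E, Q) = -2 (g(E, Q) = 0 - 2 = -2)
B(D) = 1
R = -√105 ≈ -10.247
B(16)/(((-148 - 43)/(-240 + g(-5, 2)))) - 298/R = 1/((-148 - 43)/(-240 - 2)) - 298*(-√105/105) = 1/(-191/(-242)) - (-298)*√105/105 = 1/(-191*(-1/242)) + 298*√105/105 = 1/(191/242) + 298*√105/105 = 1*(242/191) + 298*√105/105 = 242/191 + 298*√105/105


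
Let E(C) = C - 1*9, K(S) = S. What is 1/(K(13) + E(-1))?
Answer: ⅓ ≈ 0.33333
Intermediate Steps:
E(C) = -9 + C (E(C) = C - 9 = -9 + C)
1/(K(13) + E(-1)) = 1/(13 + (-9 - 1)) = 1/(13 - 10) = 1/3 = ⅓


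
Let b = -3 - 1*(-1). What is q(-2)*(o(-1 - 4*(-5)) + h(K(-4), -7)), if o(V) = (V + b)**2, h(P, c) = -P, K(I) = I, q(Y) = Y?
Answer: -586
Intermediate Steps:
b = -2 (b = -3 + 1 = -2)
o(V) = (-2 + V)**2 (o(V) = (V - 2)**2 = (-2 + V)**2)
q(-2)*(o(-1 - 4*(-5)) + h(K(-4), -7)) = -2*((-2 + (-1 - 4*(-5)))**2 - 1*(-4)) = -2*((-2 + (-1 + 20))**2 + 4) = -2*((-2 + 19)**2 + 4) = -2*(17**2 + 4) = -2*(289 + 4) = -2*293 = -586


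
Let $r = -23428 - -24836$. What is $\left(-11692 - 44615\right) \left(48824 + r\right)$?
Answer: $-2828413224$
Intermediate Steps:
$r = 1408$ ($r = -23428 + 24836 = 1408$)
$\left(-11692 - 44615\right) \left(48824 + r\right) = \left(-11692 - 44615\right) \left(48824 + 1408\right) = \left(-56307\right) 50232 = -2828413224$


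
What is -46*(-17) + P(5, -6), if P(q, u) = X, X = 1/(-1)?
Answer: 781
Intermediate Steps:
X = -1 (X = 1*(-1) = -1)
P(q, u) = -1
-46*(-17) + P(5, -6) = -46*(-17) - 1 = 782 - 1 = 781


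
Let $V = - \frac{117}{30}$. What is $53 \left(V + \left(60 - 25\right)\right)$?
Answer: $\frac{16483}{10} \approx 1648.3$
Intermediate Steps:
$V = - \frac{39}{10}$ ($V = \left(-117\right) \frac{1}{30} = - \frac{39}{10} \approx -3.9$)
$53 \left(V + \left(60 - 25\right)\right) = 53 \left(- \frac{39}{10} + \left(60 - 25\right)\right) = 53 \left(- \frac{39}{10} + 35\right) = 53 \cdot \frac{311}{10} = \frac{16483}{10}$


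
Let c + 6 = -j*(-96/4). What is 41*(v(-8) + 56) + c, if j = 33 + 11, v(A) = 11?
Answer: 3797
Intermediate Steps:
j = 44
c = 1050 (c = -6 - 44*(-96/4) = -6 - 44*(-24*1) = -6 - 44*(-24) = -6 - 1*(-1056) = -6 + 1056 = 1050)
41*(v(-8) + 56) + c = 41*(11 + 56) + 1050 = 41*67 + 1050 = 2747 + 1050 = 3797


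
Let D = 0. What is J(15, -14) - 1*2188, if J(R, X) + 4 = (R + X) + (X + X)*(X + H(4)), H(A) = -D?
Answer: -1799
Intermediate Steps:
H(A) = 0 (H(A) = -1*0 = 0)
J(R, X) = -4 + R + X + 2*X² (J(R, X) = -4 + ((R + X) + (X + X)*(X + 0)) = -4 + ((R + X) + (2*X)*X) = -4 + ((R + X) + 2*X²) = -4 + (R + X + 2*X²) = -4 + R + X + 2*X²)
J(15, -14) - 1*2188 = (-4 + 15 - 14 + 2*(-14)²) - 1*2188 = (-4 + 15 - 14 + 2*196) - 2188 = (-4 + 15 - 14 + 392) - 2188 = 389 - 2188 = -1799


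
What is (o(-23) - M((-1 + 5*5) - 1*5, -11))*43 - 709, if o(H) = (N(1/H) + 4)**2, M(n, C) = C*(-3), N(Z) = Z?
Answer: -769629/529 ≈ -1454.9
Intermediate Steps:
M(n, C) = -3*C
o(H) = (4 + 1/H)**2 (o(H) = (1/H + 4)**2 = (4 + 1/H)**2)
(o(-23) - M((-1 + 5*5) - 1*5, -11))*43 - 709 = ((1 + 4*(-23))**2/(-23)**2 - (-3)*(-11))*43 - 709 = ((1 - 92)**2/529 - 1*33)*43 - 709 = ((1/529)*(-91)**2 - 33)*43 - 709 = ((1/529)*8281 - 33)*43 - 709 = (8281/529 - 33)*43 - 709 = -9176/529*43 - 709 = -394568/529 - 709 = -769629/529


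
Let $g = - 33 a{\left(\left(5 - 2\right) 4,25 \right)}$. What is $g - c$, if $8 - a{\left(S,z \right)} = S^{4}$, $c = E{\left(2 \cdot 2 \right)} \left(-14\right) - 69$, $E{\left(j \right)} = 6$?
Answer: $684177$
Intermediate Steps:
$c = -153$ ($c = 6 \left(-14\right) - 69 = -84 - 69 = -153$)
$a{\left(S,z \right)} = 8 - S^{4}$
$g = 684024$ ($g = - 33 \left(8 - \left(\left(5 - 2\right) 4\right)^{4}\right) = - 33 \left(8 - \left(3 \cdot 4\right)^{4}\right) = - 33 \left(8 - 12^{4}\right) = - 33 \left(8 - 20736\right) = \left(-33\right) \left(-20728\right) = 684024$)
$g - c = 684024 - -153 = 684024 + 153 = 684177$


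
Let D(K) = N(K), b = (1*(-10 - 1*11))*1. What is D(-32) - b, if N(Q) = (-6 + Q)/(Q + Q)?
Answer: 691/32 ≈ 21.594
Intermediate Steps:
N(Q) = (-6 + Q)/(2*Q) (N(Q) = (-6 + Q)/((2*Q)) = (-6 + Q)*(1/(2*Q)) = (-6 + Q)/(2*Q))
b = -21 (b = (1*(-10 - 11))*1 = (1*(-21))*1 = -21*1 = -21)
D(K) = (-6 + K)/(2*K)
D(-32) - b = (½)*(-6 - 32)/(-32) - 1*(-21) = (½)*(-1/32)*(-38) + 21 = 19/32 + 21 = 691/32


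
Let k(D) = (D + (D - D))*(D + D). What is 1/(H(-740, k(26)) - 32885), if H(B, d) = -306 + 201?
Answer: -1/32990 ≈ -3.0312e-5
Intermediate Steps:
k(D) = 2*D² (k(D) = (D + 0)*(2*D) = D*(2*D) = 2*D²)
H(B, d) = -105
1/(H(-740, k(26)) - 32885) = 1/(-105 - 32885) = 1/(-32990) = -1/32990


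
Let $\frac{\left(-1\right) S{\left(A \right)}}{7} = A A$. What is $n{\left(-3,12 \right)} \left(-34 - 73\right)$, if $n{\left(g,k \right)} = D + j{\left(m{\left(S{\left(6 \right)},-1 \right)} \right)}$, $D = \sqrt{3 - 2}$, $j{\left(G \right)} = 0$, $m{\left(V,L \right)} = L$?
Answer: $-107$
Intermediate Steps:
$S{\left(A \right)} = - 7 A^{2}$ ($S{\left(A \right)} = - 7 A A = - 7 A^{2}$)
$D = 1$ ($D = \sqrt{1} = 1$)
$n{\left(g,k \right)} = 1$ ($n{\left(g,k \right)} = 1 + 0 = 1$)
$n{\left(-3,12 \right)} \left(-34 - 73\right) = 1 \left(-34 - 73\right) = 1 \left(-107\right) = -107$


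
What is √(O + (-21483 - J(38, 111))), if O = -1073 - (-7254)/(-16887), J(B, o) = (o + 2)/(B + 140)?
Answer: I*√133998018612394/77074 ≈ 150.19*I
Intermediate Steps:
J(B, o) = (2 + o)/(140 + B)
O = -464795/433 (O = -1073 - (-7254)*(-1)/16887 = -1073 - 1*186/433 = -1073 - 186/433 = -464795/433 ≈ -1073.4)
√(O + (-21483 - J(38, 111))) = √(-464795/433 + (-21483 - (2 + 111)/(140 + 38))) = √(-464795/433 + (-21483 - 113/178)) = √(-464795/433 - 3824087/178) = √(-1738563181/77074) = I*√133998018612394/77074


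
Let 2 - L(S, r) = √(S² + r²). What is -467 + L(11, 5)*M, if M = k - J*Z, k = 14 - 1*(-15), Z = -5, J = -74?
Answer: -1149 + 341*√146 ≈ 2971.3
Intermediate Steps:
L(S, r) = 2 - √(S² + r²)
k = 29 (k = 14 + 15 = 29)
M = -341 (M = 29 - (-74)*(-5) = 29 - 1*370 = 29 - 370 = -341)
-467 + L(11, 5)*M = -467 + (2 - √(11² + 5²))*(-341) = -467 + (2 - √(121 + 25))*(-341) = -467 + (2 - √146)*(-341) = -467 + (-682 + 341*√146) = -1149 + 341*√146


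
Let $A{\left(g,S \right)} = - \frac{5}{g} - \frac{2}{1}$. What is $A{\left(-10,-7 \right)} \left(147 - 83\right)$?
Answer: $-96$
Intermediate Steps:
$A{\left(g,S \right)} = -2 - \frac{5}{g}$ ($A{\left(g,S \right)} = - \frac{5}{g} - 2 = -2 - \frac{5}{g}$)
$A{\left(-10,-7 \right)} \left(147 - 83\right) = \left(-2 - \frac{5}{-10}\right) \left(147 - 83\right) = \left(-2 - - \frac{1}{2}\right) 64 = \left(-2 + \frac{1}{2}\right) 64 = \left(- \frac{3}{2}\right) 64 = -96$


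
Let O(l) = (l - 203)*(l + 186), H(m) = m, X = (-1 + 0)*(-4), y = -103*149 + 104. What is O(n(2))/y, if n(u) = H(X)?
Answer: 37810/15243 ≈ 2.4805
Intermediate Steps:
y = -15243 (y = -15347 + 104 = -15243)
X = 4 (X = -1*(-4) = 4)
n(u) = 4
O(l) = (-203 + l)*(186 + l)
O(n(2))/y = (-37758 + 4² - 17*4)/(-15243) = (-37758 + 16 - 68)*(-1/15243) = -37810*(-1/15243) = 37810/15243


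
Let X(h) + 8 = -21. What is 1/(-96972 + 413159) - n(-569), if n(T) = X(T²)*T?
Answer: -5217401686/316187 ≈ -16501.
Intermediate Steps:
X(h) = -29 (X(h) = -8 - 21 = -29)
n(T) = -29*T
1/(-96972 + 413159) - n(-569) = 1/(-96972 + 413159) - (-29)*(-569) = 1/316187 - 1*16501 = 1/316187 - 16501 = -5217401686/316187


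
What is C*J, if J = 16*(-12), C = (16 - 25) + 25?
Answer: -3072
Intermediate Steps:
C = 16 (C = -9 + 25 = 16)
J = -192
C*J = 16*(-192) = -3072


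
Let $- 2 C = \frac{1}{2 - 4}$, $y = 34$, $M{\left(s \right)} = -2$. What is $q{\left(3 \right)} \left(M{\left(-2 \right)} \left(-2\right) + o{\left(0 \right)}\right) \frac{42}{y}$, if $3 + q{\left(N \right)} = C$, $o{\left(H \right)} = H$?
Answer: $- \frac{231}{17} \approx -13.588$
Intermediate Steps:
$C = \frac{1}{4}$ ($C = - \frac{1}{2 \left(2 - 4\right)} = - \frac{1}{2 \left(-2\right)} = \left(- \frac{1}{2}\right) \left(- \frac{1}{2}\right) = \frac{1}{4} \approx 0.25$)
$q{\left(N \right)} = - \frac{11}{4}$ ($q{\left(N \right)} = -3 + \frac{1}{4} = - \frac{11}{4}$)
$q{\left(3 \right)} \left(M{\left(-2 \right)} \left(-2\right) + o{\left(0 \right)}\right) \frac{42}{y} = - \frac{11 \left(\left(-2\right) \left(-2\right) + 0\right)}{4} \cdot \frac{42}{34} = - \frac{11 \left(4 + 0\right)}{4} \cdot 42 \cdot \frac{1}{34} = \left(- \frac{11}{4}\right) 4 \cdot \frac{21}{17} = \left(-11\right) \frac{21}{17} = - \frac{231}{17}$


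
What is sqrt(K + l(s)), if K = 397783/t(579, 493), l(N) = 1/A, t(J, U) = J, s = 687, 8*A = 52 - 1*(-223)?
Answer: sqrt(696736481133)/31845 ≈ 26.212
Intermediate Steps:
A = 275/8 (A = (52 - 1*(-223))/8 = (52 + 223)/8 = (1/8)*275 = 275/8 ≈ 34.375)
l(N) = 8/275 (l(N) = 1/(275/8) = 8/275)
K = 397783/579 ≈ 687.02
sqrt(K + l(s)) = sqrt(397783/579 + 8/275) = sqrt(109394957/159225) = sqrt(696736481133)/31845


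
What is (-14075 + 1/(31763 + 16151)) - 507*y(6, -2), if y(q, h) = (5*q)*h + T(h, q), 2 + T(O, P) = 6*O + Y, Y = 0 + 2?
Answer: 1074663107/47914 ≈ 22429.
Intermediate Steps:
Y = 2
T(O, P) = 6*O (T(O, P) = -2 + (6*O + 2) = -2 + (2 + 6*O) = 6*O)
y(q, h) = 6*h + 5*h*q (y(q, h) = (5*q)*h + 6*h = 5*h*q + 6*h = 6*h + 5*h*q)
(-14075 + 1/(31763 + 16151)) - 507*y(6, -2) = (-14075 + 1/(31763 + 16151)) - (-1014)*(6 + 5*6) = (-14075 + 1/47914) - (-1014)*(6 + 30) = (-14075 + 1/47914) - (-1014)*36 = -674389549/47914 - 507*(-72) = -674389549/47914 + 36504 = 1074663107/47914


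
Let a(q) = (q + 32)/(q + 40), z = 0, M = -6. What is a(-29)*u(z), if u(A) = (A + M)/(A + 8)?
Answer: -9/44 ≈ -0.20455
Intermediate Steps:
a(q) = (32 + q)/(40 + q)
u(A) = (-6 + A)/(8 + A) (u(A) = (A - 6)/(A + 8) = (-6 + A)/(8 + A))
a(-29)*u(z) = ((32 - 29)/(40 - 29))*((-6 + 0)/(8 + 0)) = (3/11)*(-6/8) = ((1/11)*3)*((1/8)*(-6)) = (3/11)*(-3/4) = -9/44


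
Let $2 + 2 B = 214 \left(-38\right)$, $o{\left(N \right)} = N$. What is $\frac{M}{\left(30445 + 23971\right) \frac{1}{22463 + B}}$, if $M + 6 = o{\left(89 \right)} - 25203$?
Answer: $- \frac{28881720}{3401} \approx -8492.1$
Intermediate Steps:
$B = -4067$ ($B = -1 + \frac{214 \left(-38\right)}{2} = -1 + \frac{1}{2} \left(-8132\right) = -1 - 4066 = -4067$)
$M = -25120$ ($M = -6 + \left(89 - 25203\right) = -6 - 25114 = -25120$)
$\frac{M}{\left(30445 + 23971\right) \frac{1}{22463 + B}} = - \frac{25120}{\left(30445 + 23971\right) \frac{1}{22463 - 4067}} = - \frac{25120}{54416 \cdot \frac{1}{18396}} = - \frac{25120}{\frac{13604}{4599}} = \left(-25120\right) \frac{4599}{13604} = - \frac{28881720}{3401}$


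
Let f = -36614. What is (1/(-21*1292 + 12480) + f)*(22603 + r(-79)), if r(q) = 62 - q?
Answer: -3050358918694/3663 ≈ -8.3275e+8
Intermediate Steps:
(1/(-21*1292 + 12480) + f)*(22603 + r(-79)) = (1/(-21*1292 + 12480) - 36614)*(22603 + (62 - 1*(-79))) = (1/(-27132 + 12480) - 36614)*(22603 + (62 + 79)) = (1/(-14652) - 36614)*(22603 + 141) = (-1/14652 - 36614)*22744 = -536468329/14652*22744 = -3050358918694/3663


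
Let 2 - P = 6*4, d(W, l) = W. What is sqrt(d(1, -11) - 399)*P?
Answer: -22*I*sqrt(398) ≈ -438.9*I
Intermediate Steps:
P = -22 (P = 2 - 6*4 = 2 - 1*24 = 2 - 24 = -22)
sqrt(d(1, -11) - 399)*P = sqrt(1 - 399)*(-22) = sqrt(-398)*(-22) = (I*sqrt(398))*(-22) = -22*I*sqrt(398)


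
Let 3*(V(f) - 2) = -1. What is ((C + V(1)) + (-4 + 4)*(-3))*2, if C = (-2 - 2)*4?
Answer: -86/3 ≈ -28.667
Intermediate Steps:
V(f) = 5/3 (V(f) = 2 + (1/3)*(-1) = 2 - 1/3 = 5/3)
C = -16 (C = -4*4 = -16)
((C + V(1)) + (-4 + 4)*(-3))*2 = ((-16 + 5/3) + (-4 + 4)*(-3))*2 = (-43/3 + 0*(-3))*2 = (-43/3 + 0)*2 = -43/3*2 = -86/3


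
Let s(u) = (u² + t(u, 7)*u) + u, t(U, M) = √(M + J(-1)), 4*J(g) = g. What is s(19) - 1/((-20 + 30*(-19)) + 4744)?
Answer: 1578519/4154 + 57*√3/2 ≈ 429.36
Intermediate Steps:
J(g) = g/4
t(U, M) = √(-¼ + M) (t(U, M) = √(M + (¼)*(-1)) = √(M - ¼) = √(-¼ + M))
s(u) = u + u² + 3*u*√3/2 (s(u) = (u² + (√(-1 + 4*7)/2)*u) + u = (u² + (√(-1 + 28)/2)*u) + u = (u² + (√27/2)*u) + u = (u² + ((3*√3)/2)*u) + u = (u² + (3*√3/2)*u) + u = (u² + 3*u*√3/2) + u = u + u² + 3*u*√3/2)
s(19) - 1/((-20 + 30*(-19)) + 4744) = (½)*19*(2 + 2*19 + 3*√3) - 1/((-20 + 30*(-19)) + 4744) = (½)*19*(2 + 38 + 3*√3) - 1/((-20 - 570) + 4744) = (½)*19*(40 + 3*√3) - 1/(-590 + 4744) = (380 + 57*√3/2) - 1/4154 = 1578519/4154 + 57*√3/2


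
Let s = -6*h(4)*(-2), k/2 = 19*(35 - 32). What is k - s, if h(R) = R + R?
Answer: 18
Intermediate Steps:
h(R) = 2*R
k = 114 (k = 2*(19*(35 - 32)) = 2*(19*3) = 2*57 = 114)
s = 96 (s = -12*4*(-2) = -6*8*(-2) = -48*(-2) = 96)
k - s = 114 - 1*96 = 114 - 96 = 18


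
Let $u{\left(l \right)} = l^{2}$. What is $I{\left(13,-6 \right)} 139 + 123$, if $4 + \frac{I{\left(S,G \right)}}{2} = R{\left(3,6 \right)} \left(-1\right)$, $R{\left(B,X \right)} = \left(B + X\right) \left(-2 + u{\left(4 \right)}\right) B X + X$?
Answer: $-633161$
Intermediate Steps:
$R{\left(B,X \right)} = X + B X \left(14 B + 14 X\right)$ ($R{\left(B,X \right)} = \left(B + X\right) \left(-2 + 4^{2}\right) B X + X = \left(B + X\right) \left(-2 + 16\right) B X + X = \left(B + X\right) 14 B X + X = \left(14 B + 14 X\right) B X + X = B \left(14 B + 14 X\right) X + X = B X \left(14 B + 14 X\right) + X = X + B X \left(14 B + 14 X\right)$)
$I{\left(S,G \right)} = -4556$ ($I{\left(S,G \right)} = -8 + 2 \cdot 6 \left(1 + 14 \cdot 3^{2} + 14 \cdot 3 \cdot 6\right) \left(-1\right) = -8 + 2 \cdot 6 \left(1 + 14 \cdot 9 + 252\right) \left(-1\right) = -8 + 2 \cdot 6 \left(1 + 126 + 252\right) \left(-1\right) = -8 + 2 \cdot 6 \cdot 379 \left(-1\right) = -8 + 2 \cdot 2274 \left(-1\right) = -8 + 2 \left(-2274\right) = -8 - 4548 = -4556$)
$I{\left(13,-6 \right)} 139 + 123 = \left(-4556\right) 139 + 123 = -633284 + 123 = -633161$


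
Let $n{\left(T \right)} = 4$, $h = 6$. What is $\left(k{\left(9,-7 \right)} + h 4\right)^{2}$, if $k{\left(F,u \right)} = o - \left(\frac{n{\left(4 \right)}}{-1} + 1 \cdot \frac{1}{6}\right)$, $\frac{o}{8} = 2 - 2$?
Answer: $\frac{27889}{36} \approx 774.69$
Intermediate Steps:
$o = 0$ ($o = 8 \left(2 - 2\right) = 8 \cdot 0 = 0$)
$k{\left(F,u \right)} = \frac{23}{6}$ ($k{\left(F,u \right)} = 0 - \left(\frac{4}{-1} + 1 \cdot \frac{1}{6}\right) = 0 - \left(4 \left(-1\right) + 1 \cdot \frac{1}{6}\right) = 0 - \left(-4 + \frac{1}{6}\right) = 0 - - \frac{23}{6} = 0 + \frac{23}{6} = \frac{23}{6}$)
$\left(k{\left(9,-7 \right)} + h 4\right)^{2} = \left(\frac{23}{6} + 6 \cdot 4\right)^{2} = \left(\frac{23}{6} + 24\right)^{2} = \left(\frac{167}{6}\right)^{2} = \frac{27889}{36}$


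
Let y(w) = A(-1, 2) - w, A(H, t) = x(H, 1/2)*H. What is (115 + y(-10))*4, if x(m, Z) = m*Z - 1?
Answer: 506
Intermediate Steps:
x(m, Z) = -1 + Z*m (x(m, Z) = Z*m - 1 = -1 + Z*m)
A(H, t) = H*(-1 + H/2) (A(H, t) = (-1 + H/2)*H = H*(-1 + H/2))
y(w) = 3/2 - w (y(w) = (½)*(-1)*(-2 - 1) - w = (½)*(-1)*(-3) - w = 3/2 - w)
(115 + y(-10))*4 = (115 + (3/2 - 1*(-10)))*4 = (115 + (3/2 + 10))*4 = (115 + 23/2)*4 = (253/2)*4 = 506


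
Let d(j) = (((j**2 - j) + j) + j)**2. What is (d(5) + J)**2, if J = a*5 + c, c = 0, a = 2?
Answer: 828100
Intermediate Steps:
d(j) = (j + j**2)**2 (d(j) = (j**2 + j)**2 = (j + j**2)**2)
J = 10 (J = 2*5 + 0 = 10 + 0 = 10)
(d(5) + J)**2 = (5**2*(1 + 5)**2 + 10)**2 = (25*6**2 + 10)**2 = (25*36 + 10)**2 = (900 + 10)**2 = 910**2 = 828100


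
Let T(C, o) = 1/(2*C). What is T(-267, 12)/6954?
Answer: -1/3713436 ≈ -2.6929e-7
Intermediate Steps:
T(C, o) = 1/(2*C)
T(-267, 12)/6954 = ((½)/(-267))/6954 = ((½)*(-1/267))*(1/6954) = -1/534*1/6954 = -1/3713436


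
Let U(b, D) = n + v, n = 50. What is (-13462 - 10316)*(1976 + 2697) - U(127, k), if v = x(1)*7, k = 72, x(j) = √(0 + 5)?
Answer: -111114644 - 7*√5 ≈ -1.1111e+8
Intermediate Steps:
x(j) = √5
v = 7*√5 (v = √5*7 = 7*√5 ≈ 15.652)
U(b, D) = 50 + 7*√5
(-13462 - 10316)*(1976 + 2697) - U(127, k) = (-13462 - 10316)*(1976 + 2697) - (50 + 7*√5) = -23778*4673 + (-50 - 7*√5) = -111114594 + (-50 - 7*√5) = -111114644 - 7*√5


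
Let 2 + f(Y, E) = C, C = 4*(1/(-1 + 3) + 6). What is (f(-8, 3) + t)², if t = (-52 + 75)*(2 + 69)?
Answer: 2745649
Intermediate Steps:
t = 1633 (t = 23*71 = 1633)
C = 26 (C = 4*(1/2 + 6) = 4*(½ + 6) = 4*(13/2) = 26)
f(Y, E) = 24 (f(Y, E) = -2 + 26 = 24)
(f(-8, 3) + t)² = (24 + 1633)² = 1657² = 2745649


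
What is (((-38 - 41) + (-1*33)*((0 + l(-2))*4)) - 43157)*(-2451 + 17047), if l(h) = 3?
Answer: -636852672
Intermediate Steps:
(((-38 - 41) + (-1*33)*((0 + l(-2))*4)) - 43157)*(-2451 + 17047) = (((-38 - 41) + (-1*33)*((0 + 3)*4)) - 43157)*(-2451 + 17047) = ((-79 - 99*4) - 43157)*14596 = ((-79 - 33*12) - 43157)*14596 = ((-79 - 396) - 43157)*14596 = (-475 - 43157)*14596 = -43632*14596 = -636852672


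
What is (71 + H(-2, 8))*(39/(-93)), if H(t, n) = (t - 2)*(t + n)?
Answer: -611/31 ≈ -19.710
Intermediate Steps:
H(t, n) = (-2 + t)*(n + t)
(71 + H(-2, 8))*(39/(-93)) = (71 + ((-2)² - 2*8 - 2*(-2) + 8*(-2)))*(39/(-93)) = (71 + (4 - 16 + 4 - 16))*(39*(-1/93)) = (71 - 24)*(-13/31) = 47*(-13/31) = -611/31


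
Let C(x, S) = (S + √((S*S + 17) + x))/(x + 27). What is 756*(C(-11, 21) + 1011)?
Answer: 3061233/4 + 189*√447/4 ≈ 7.6631e+5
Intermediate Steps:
C(x, S) = (S + √(17 + x + S²))/(27 + x) (C(x, S) = (S + √((S² + 17) + x))/(27 + x) = (S + √((17 + S²) + x))/(27 + x) = (S + √(17 + x + S²))/(27 + x))
756*(C(-11, 21) + 1011) = 756*((21 + √(17 - 11 + 21²))/(27 - 11) + 1011) = 756*((21 + √(17 - 11 + 441))/16 + 1011) = 756*((21 + √447)/16 + 1011) = 756*((21/16 + √447/16) + 1011) = 756*(16197/16 + √447/16) = 3061233/4 + 189*√447/4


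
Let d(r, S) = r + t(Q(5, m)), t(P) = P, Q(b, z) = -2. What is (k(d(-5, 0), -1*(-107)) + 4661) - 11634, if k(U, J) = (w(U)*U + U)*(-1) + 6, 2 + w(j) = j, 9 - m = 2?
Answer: -7023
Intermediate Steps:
m = 7 (m = 9 - 1*2 = 9 - 2 = 7)
w(j) = -2 + j
d(r, S) = -2 + r (d(r, S) = r - 2 = -2 + r)
k(U, J) = 6 - U - U*(-2 + U) (k(U, J) = ((-2 + U)*U + U)*(-1) + 6 = (U*(-2 + U) + U)*(-1) + 6 = (U + U*(-2 + U))*(-1) + 6 = (-U - U*(-2 + U)) + 6 = 6 - U - U*(-2 + U))
(k(d(-5, 0), -1*(-107)) + 4661) - 11634 = ((6 + (-2 - 5) - (-2 - 5)²) + 4661) - 11634 = ((6 - 7 - 1*(-7)²) + 4661) - 11634 = ((6 - 7 - 1*49) + 4661) - 11634 = ((6 - 7 - 49) + 4661) - 11634 = (-50 + 4661) - 11634 = 4611 - 11634 = -7023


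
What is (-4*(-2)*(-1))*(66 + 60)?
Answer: -1008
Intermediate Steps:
(-4*(-2)*(-1))*(66 + 60) = (8*(-1))*126 = -8*126 = -1008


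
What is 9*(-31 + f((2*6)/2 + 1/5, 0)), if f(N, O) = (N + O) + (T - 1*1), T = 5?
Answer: -936/5 ≈ -187.20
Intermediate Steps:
f(N, O) = 4 + N + O (f(N, O) = (N + O) + (5 - 1*1) = (N + O) + (5 - 1) = (N + O) + 4 = 4 + N + O)
9*(-31 + f((2*6)/2 + 1/5, 0)) = 9*(-31 + (4 + ((2*6)/2 + 1/5) + 0)) = 9*(-31 + (4 + (12*(1/2) + 1*(1/5)) + 0)) = 9*(-31 + (4 + (6 + 1/5) + 0)) = 9*(-31 + (4 + 31/5 + 0)) = 9*(-31 + 51/5) = 9*(-104/5) = -936/5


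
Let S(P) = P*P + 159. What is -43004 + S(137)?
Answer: -24076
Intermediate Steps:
S(P) = 159 + P² (S(P) = P² + 159 = 159 + P²)
-43004 + S(137) = -43004 + (159 + 137²) = -43004 + (159 + 18769) = -43004 + 18928 = -24076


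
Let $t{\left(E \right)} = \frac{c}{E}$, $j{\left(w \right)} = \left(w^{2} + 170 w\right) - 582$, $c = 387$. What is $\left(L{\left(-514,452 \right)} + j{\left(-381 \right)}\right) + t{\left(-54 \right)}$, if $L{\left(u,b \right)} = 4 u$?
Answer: $\frac{466475}{6} \approx 77746.0$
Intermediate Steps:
$j{\left(w \right)} = -582 + w^{2} + 170 w$
$t{\left(E \right)} = \frac{387}{E}$
$\left(L{\left(-514,452 \right)} + j{\left(-381 \right)}\right) + t{\left(-54 \right)} = \left(4 \left(-514\right) + \left(-582 + \left(-381\right)^{2} + 170 \left(-381\right)\right)\right) + \frac{387}{-54} = \left(-2056 - -79809\right) + 387 \left(- \frac{1}{54}\right) = \left(-2056 + 79809\right) - \frac{43}{6} = 77753 - \frac{43}{6} = \frac{466475}{6}$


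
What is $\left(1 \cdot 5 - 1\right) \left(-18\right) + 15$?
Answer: $-57$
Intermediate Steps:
$\left(1 \cdot 5 - 1\right) \left(-18\right) + 15 = \left(5 - 1\right) \left(-18\right) + 15 = 4 \left(-18\right) + 15 = -72 + 15 = -57$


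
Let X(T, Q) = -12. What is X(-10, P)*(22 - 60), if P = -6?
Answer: 456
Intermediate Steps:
X(-10, P)*(22 - 60) = -12*(22 - 60) = -12*(-38) = 456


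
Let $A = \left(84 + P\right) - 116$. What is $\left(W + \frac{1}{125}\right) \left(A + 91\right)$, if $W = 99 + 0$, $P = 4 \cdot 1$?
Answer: $\frac{779688}{125} \approx 6237.5$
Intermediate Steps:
$P = 4$
$A = -28$ ($A = \left(84 + 4\right) - 116 = 88 - 116 = -28$)
$W = 99$
$\left(W + \frac{1}{125}\right) \left(A + 91\right) = \left(99 + \frac{1}{125}\right) \left(-28 + 91\right) = \left(99 + \frac{1}{125}\right) 63 = \frac{12376}{125} \cdot 63 = \frac{779688}{125}$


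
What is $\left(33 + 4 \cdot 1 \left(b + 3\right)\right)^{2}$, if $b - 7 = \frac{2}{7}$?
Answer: $\frac{269361}{49} \approx 5497.2$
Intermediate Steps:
$b = \frac{51}{7}$ ($b = 7 + \frac{2}{7} = \frac{51}{7} \approx 7.2857$)
$\left(33 + 4 \cdot 1 \left(b + 3\right)\right)^{2} = \left(33 + 4 \cdot 1 \left(\frac{51}{7} + 3\right)\right)^{2} = \left(33 + 4 \cdot \frac{72}{7}\right)^{2} = \left(33 + \frac{288}{7}\right)^{2} = \left(\frac{519}{7}\right)^{2} = \frac{269361}{49}$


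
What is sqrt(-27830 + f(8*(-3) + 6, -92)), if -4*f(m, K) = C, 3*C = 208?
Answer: I*sqrt(250626)/3 ≈ 166.88*I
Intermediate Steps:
C = 208/3 (C = (1/3)*208 = 208/3 ≈ 69.333)
f(m, K) = -52/3 (f(m, K) = -1/4*208/3 = -52/3)
sqrt(-27830 + f(8*(-3) + 6, -92)) = sqrt(-27830 - 52/3) = sqrt(-83542/3) = I*sqrt(250626)/3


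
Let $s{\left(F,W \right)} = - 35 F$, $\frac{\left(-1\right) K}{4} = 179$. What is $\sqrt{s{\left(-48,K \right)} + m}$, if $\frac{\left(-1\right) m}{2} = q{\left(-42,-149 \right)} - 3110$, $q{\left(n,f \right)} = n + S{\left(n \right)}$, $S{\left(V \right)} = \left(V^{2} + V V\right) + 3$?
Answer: $\sqrt{922} \approx 30.364$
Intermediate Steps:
$S{\left(V \right)} = 3 + 2 V^{2}$ ($S{\left(V \right)} = \left(V^{2} + V^{2}\right) + 3 = 2 V^{2} + 3 = 3 + 2 V^{2}$)
$K = -716$ ($K = \left(-4\right) 179 = -716$)
$q{\left(n,f \right)} = 3 + n + 2 n^{2}$ ($q{\left(n,f \right)} = n + \left(3 + 2 n^{2}\right) = 3 + n + 2 n^{2}$)
$m = -758$ ($m = - 2 \left(\left(3 - 42 + 2 \left(-42\right)^{2}\right) - 3110\right) = - 2 \left(\left(3 - 42 + 2 \cdot 1764\right) - 3110\right) = - 2 \left(\left(3 - 42 + 3528\right) - 3110\right) = - 2 \left(3489 - 3110\right) = \left(-2\right) 379 = -758$)
$\sqrt{s{\left(-48,K \right)} + m} = \sqrt{\left(-35\right) \left(-48\right) - 758} = \sqrt{1680 - 758} = \sqrt{922}$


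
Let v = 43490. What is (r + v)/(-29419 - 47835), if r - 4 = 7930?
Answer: -25712/38627 ≈ -0.66565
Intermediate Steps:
r = 7934 (r = 4 + 7930 = 7934)
(r + v)/(-29419 - 47835) = (7934 + 43490)/(-29419 - 47835) = 51424/(-77254) = 51424*(-1/77254) = -25712/38627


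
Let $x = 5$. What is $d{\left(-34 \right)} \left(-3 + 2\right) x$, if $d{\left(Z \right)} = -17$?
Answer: $85$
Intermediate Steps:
$d{\left(-34 \right)} \left(-3 + 2\right) x = - 17 \left(-3 + 2\right) 5 = - 17 \left(\left(-1\right) 5\right) = \left(-17\right) \left(-5\right) = 85$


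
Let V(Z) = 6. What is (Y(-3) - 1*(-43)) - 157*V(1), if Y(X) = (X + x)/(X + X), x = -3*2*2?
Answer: -1793/2 ≈ -896.50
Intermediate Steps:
x = -12 (x = -6*2 = -12)
Y(X) = (-12 + X)/(2*X) (Y(X) = (X - 12)/(X + X) = (-12 + X)/((2*X)) = (-12 + X)*(1/(2*X)) = (-12 + X)/(2*X))
(Y(-3) - 1*(-43)) - 157*V(1) = ((½)*(-12 - 3)/(-3) - 1*(-43)) - 157*6 = ((½)*(-⅓)*(-15) + 43) - 942 = (5/2 + 43) - 942 = 91/2 - 942 = -1793/2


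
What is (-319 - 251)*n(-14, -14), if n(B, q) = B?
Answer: 7980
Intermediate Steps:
(-319 - 251)*n(-14, -14) = (-319 - 251)*(-14) = -570*(-14) = 7980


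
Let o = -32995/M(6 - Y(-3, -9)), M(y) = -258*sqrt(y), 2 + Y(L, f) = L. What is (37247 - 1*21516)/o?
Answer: 4058598*sqrt(11)/32995 ≈ 407.97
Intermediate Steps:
Y(L, f) = -2 + L
o = 32995*sqrt(11)/2838 (o = -32995*(-1/(258*sqrt(6 - (-2 - 3)))) = -32995*(-1/(258*sqrt(6 - 1*(-5)))) = -32995*(-1/(258*sqrt(6 + 5))) = -32995*(-sqrt(11)/2838) = -(-32995)*sqrt(11)/2838 = 32995*sqrt(11)/2838 ≈ 38.560)
(37247 - 1*21516)/o = (37247 - 1*21516)/((32995*sqrt(11)/2838)) = (37247 - 21516)*(258*sqrt(11)/32995) = 15731*(258*sqrt(11)/32995) = 4058598*sqrt(11)/32995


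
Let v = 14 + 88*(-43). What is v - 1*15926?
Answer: -19696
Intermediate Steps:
v = -3770 (v = 14 - 3784 = -3770)
v - 1*15926 = -3770 - 1*15926 = -3770 - 15926 = -19696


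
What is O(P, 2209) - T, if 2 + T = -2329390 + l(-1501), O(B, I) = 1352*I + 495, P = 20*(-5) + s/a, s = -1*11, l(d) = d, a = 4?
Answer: 5317956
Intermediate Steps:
s = -11
P = -411/4 (P = 20*(-5) - 11/4 = -100 - 11*¼ = -100 - 11/4 = -411/4 ≈ -102.75)
O(B, I) = 495 + 1352*I
T = -2330893 (T = -2 + (-2329390 - 1501) = -2 - 2330891 = -2330893)
O(P, 2209) - T = (495 + 1352*2209) - 1*(-2330893) = (495 + 2986568) + 2330893 = 2987063 + 2330893 = 5317956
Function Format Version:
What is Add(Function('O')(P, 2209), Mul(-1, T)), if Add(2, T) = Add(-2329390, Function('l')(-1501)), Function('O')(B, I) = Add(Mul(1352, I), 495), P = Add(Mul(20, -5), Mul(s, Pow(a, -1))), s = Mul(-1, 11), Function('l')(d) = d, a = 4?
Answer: 5317956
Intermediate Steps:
s = -11
P = Rational(-411, 4) (P = Add(Mul(20, -5), Mul(-11, Pow(4, -1))) = Add(-100, Mul(-11, Rational(1, 4))) = Add(-100, Rational(-11, 4)) = Rational(-411, 4) ≈ -102.75)
Function('O')(B, I) = Add(495, Mul(1352, I))
T = -2330893 (T = Add(-2, Add(-2329390, -1501)) = Add(-2, -2330891) = -2330893)
Add(Function('O')(P, 2209), Mul(-1, T)) = Add(Add(495, Mul(1352, 2209)), Mul(-1, -2330893)) = Add(Add(495, 2986568), 2330893) = Add(2987063, 2330893) = 5317956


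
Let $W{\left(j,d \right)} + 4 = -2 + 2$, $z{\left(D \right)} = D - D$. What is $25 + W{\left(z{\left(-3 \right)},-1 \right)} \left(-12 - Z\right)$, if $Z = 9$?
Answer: $109$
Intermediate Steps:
$z{\left(D \right)} = 0$
$W{\left(j,d \right)} = -4$ ($W{\left(j,d \right)} = -4 + \left(-2 + 2\right) = -4 + 0 = -4$)
$25 + W{\left(z{\left(-3 \right)},-1 \right)} \left(-12 - Z\right) = 25 - 4 \left(-12 - 9\right) = 25 - -84 = 25 + 84 = 109$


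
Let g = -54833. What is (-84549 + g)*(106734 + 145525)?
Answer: -35160363938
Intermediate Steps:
(-84549 + g)*(106734 + 145525) = (-84549 - 54833)*(106734 + 145525) = -139382*252259 = -35160363938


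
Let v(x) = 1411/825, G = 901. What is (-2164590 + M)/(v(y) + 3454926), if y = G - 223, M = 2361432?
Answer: 162394650/2850315361 ≈ 0.056974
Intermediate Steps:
y = 678 (y = 901 - 223 = 678)
v(x) = 1411/825 (v(x) = 1411*(1/825) = 1411/825)
(-2164590 + M)/(v(y) + 3454926) = (-2164590 + 2361432)/(1411/825 + 3454926) = 196842/(2850315361/825) = 196842*(825/2850315361) = 162394650/2850315361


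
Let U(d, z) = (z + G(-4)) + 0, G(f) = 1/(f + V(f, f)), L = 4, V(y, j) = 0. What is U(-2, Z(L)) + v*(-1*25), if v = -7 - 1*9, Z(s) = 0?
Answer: 1599/4 ≈ 399.75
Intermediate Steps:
G(f) = 1/f (G(f) = 1/(f + 0) = 1/f)
U(d, z) = -¼ + z (U(d, z) = (z + 1/(-4)) + 0 = (z - ¼) + 0 = (-¼ + z) + 0 = -¼ + z)
v = -16 (v = -7 - 9 = -16)
U(-2, Z(L)) + v*(-1*25) = (-¼ + 0) - (-16)*25 = -¼ - 16*(-25) = -¼ + 400 = 1599/4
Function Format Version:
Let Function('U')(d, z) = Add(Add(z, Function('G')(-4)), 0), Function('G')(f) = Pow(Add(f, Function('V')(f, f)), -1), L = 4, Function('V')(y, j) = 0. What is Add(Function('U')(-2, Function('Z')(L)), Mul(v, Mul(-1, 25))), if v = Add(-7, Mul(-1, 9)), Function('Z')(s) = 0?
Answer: Rational(1599, 4) ≈ 399.75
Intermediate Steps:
Function('G')(f) = Pow(f, -1) (Function('G')(f) = Pow(Add(f, 0), -1) = Pow(f, -1))
Function('U')(d, z) = Add(Rational(-1, 4), z) (Function('U')(d, z) = Add(Add(z, Pow(-4, -1)), 0) = Add(Add(z, Rational(-1, 4)), 0) = Add(Add(Rational(-1, 4), z), 0) = Add(Rational(-1, 4), z))
v = -16 (v = Add(-7, -9) = -16)
Add(Function('U')(-2, Function('Z')(L)), Mul(v, Mul(-1, 25))) = Add(Add(Rational(-1, 4), 0), Mul(-16, Mul(-1, 25))) = Add(Rational(-1, 4), Mul(-16, -25)) = Add(Rational(-1, 4), 400) = Rational(1599, 4)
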